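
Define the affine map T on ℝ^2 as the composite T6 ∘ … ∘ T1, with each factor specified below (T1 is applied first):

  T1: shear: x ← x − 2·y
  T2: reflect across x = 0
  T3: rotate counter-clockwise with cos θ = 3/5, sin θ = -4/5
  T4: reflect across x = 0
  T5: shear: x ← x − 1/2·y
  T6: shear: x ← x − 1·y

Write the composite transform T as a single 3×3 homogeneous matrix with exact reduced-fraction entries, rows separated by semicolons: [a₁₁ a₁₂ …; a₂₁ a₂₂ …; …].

T1 = [1 -2 0; 0 1 0; 0 0 1]
T2·T1 = [-1 2 0; 0 1 0; 0 0 1]
T3·…·T1 = [-3/5 2 0; 4/5 -1 0; 0 0 1]
T4·…·T1 = [3/5 -2 0; 4/5 -1 0; 0 0 1]
T5·…·T1 = [1/5 -3/2 0; 4/5 -1 0; 0 0 1]
T6·…·T1 = [-3/5 -1/2 0; 4/5 -1 0; 0 0 1]

T = [-3/5 -1/2 0; 4/5 -1 0; 0 0 1]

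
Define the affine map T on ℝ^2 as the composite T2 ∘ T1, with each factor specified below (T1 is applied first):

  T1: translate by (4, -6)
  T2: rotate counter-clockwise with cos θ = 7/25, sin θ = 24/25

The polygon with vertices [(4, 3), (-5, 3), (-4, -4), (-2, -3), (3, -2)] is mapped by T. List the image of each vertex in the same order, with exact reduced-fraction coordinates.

image vertices: (128/25, 171/25), (13/5, -9/5), (48/5, -14/5), (46/5, -3/5), (241/25, 112/25)

T1 translate by (4, -6): (4, 3) → (8, -3); (-5, 3) → (-1, -3); (-4, -4) → (0, -10); (-2, -3) → (2, -9); (3, -2) → (7, -8)
T2 rotate counter-clockwise with cos θ = 7/25, sin θ = 24/25: (8, -3) → (128/25, 171/25); (-1, -3) → (13/5, -9/5); (0, -10) → (48/5, -14/5); (2, -9) → (46/5, -3/5); (7, -8) → (241/25, 112/25)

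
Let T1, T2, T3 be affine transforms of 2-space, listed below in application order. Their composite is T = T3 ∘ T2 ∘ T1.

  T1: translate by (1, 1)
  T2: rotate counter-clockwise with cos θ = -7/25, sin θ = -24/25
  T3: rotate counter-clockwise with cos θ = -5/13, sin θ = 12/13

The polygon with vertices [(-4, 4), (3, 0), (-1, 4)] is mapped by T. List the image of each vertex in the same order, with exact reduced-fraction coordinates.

image vertices: (-1149/325, 1507/325), (1256/325, 467/325), (-36/65, 323/65)

T1 translate by (1, 1): (-4, 4) → (-3, 5); (3, 0) → (4, 1); (-1, 4) → (0, 5)
T2 rotate counter-clockwise with cos θ = -7/25, sin θ = -24/25: (-3, 5) → (141/25, 37/25); (4, 1) → (-4/25, -103/25); (0, 5) → (24/5, -7/5)
T3 rotate counter-clockwise with cos θ = -5/13, sin θ = 12/13: (141/25, 37/25) → (-1149/325, 1507/325); (-4/25, -103/25) → (1256/325, 467/325); (24/5, -7/5) → (-36/65, 323/65)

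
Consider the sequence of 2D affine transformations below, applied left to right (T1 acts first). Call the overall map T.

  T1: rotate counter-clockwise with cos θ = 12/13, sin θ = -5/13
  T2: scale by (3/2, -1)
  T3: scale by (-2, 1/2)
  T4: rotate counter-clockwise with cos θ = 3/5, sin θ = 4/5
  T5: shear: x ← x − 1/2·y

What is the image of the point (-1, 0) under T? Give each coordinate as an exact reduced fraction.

T1 rotate counter-clockwise with cos θ = 12/13, sin θ = -5/13: (-1, 0) → (-12/13, 5/13)
T2 scale by (3/2, -1): (-12/13, 5/13) → (-18/13, -5/13)
T3 scale by (-2, 1/2): (-18/13, -5/13) → (36/13, -5/26)
T4 rotate counter-clockwise with cos θ = 3/5, sin θ = 4/5: (36/13, -5/26) → (118/65, 21/10)
T5 shear: x ← x − 1/2·y: (118/65, 21/10) → (199/260, 21/10)

T(p) = (199/260, 21/10)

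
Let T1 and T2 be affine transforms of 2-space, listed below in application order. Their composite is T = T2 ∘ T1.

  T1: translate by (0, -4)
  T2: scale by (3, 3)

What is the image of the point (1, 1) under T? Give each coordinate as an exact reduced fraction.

T(p) = (3, -9)

T1 translate by (0, -4): (1, 1) → (1, -3)
T2 scale by (3, 3): (1, -3) → (3, -9)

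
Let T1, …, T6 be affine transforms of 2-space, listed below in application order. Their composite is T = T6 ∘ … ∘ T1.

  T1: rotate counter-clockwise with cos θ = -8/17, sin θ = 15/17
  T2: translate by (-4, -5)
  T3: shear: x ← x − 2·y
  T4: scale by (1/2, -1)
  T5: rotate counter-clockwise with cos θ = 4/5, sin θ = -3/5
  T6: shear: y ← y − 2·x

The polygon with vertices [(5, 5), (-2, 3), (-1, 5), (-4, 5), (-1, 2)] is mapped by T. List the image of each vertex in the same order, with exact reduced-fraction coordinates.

T1 rotate counter-clockwise with cos θ = -8/17, sin θ = 15/17: (5, 5) → (-115/17, 35/17); (-2, 3) → (-29/17, -54/17); (-1, 5) → (-67/17, -55/17); (-4, 5) → (-43/17, -100/17); (-1, 2) → (-22/17, -31/17)
T2 translate by (-4, -5): (-115/17, 35/17) → (-183/17, -50/17); (-29/17, -54/17) → (-97/17, -139/17); (-67/17, -55/17) → (-135/17, -140/17); (-43/17, -100/17) → (-111/17, -185/17); (-22/17, -31/17) → (-90/17, -116/17)
T3 shear: x ← x − 2·y: (-183/17, -50/17) → (-83/17, -50/17); (-97/17, -139/17) → (181/17, -139/17); (-135/17, -140/17) → (145/17, -140/17); (-111/17, -185/17) → (259/17, -185/17); (-90/17, -116/17) → (142/17, -116/17)
T4 scale by (1/2, -1): (-83/17, -50/17) → (-83/34, 50/17); (181/17, -139/17) → (181/34, 139/17); (145/17, -140/17) → (145/34, 140/17); (259/17, -185/17) → (259/34, 185/17); (142/17, -116/17) → (71/17, 116/17)
T5 rotate counter-clockwise with cos θ = 4/5, sin θ = -3/5: (-83/34, 50/17) → (-16/85, 649/170); (181/34, 139/17) → (779/85, 569/170); (145/34, 140/17) → (142/17, 137/34); (259/34, 185/17) → (1073/85, 703/170); (71/17, 116/17) → (632/85, 251/85)
T6 shear: y ← y − 2·x: (-16/85, 649/170) → (-16/85, 713/170); (779/85, 569/170) → (779/85, -2547/170); (142/17, 137/34) → (142/17, -431/34); (1073/85, 703/170) → (1073/85, -3589/170); (632/85, 251/85) → (632/85, -1013/85)

image vertices: (-16/85, 713/170), (779/85, -2547/170), (142/17, -431/34), (1073/85, -3589/170), (632/85, -1013/85)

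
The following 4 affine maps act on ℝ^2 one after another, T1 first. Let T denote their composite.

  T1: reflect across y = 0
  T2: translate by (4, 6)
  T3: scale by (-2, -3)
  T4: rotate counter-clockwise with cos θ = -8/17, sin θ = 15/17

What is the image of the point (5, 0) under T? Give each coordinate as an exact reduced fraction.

T(p) = (414/17, -126/17)

T1 reflect across y = 0: (5, 0) → (5, 0)
T2 translate by (4, 6): (5, 0) → (9, 6)
T3 scale by (-2, -3): (9, 6) → (-18, -18)
T4 rotate counter-clockwise with cos θ = -8/17, sin θ = 15/17: (-18, -18) → (414/17, -126/17)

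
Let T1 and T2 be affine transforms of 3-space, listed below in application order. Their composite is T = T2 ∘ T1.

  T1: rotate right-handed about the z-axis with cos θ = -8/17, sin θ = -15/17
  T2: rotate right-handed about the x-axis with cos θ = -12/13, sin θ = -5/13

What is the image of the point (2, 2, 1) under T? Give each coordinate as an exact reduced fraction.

T1 rotate right-handed about the z-axis with cos θ = -8/17, sin θ = -15/17: (2, 2, 1) → (14/17, -46/17, 1)
T2 rotate right-handed about the x-axis with cos θ = -12/13, sin θ = -5/13: (14/17, -46/17, 1) → (14/17, 49/17, 2/17)

T(p) = (14/17, 49/17, 2/17)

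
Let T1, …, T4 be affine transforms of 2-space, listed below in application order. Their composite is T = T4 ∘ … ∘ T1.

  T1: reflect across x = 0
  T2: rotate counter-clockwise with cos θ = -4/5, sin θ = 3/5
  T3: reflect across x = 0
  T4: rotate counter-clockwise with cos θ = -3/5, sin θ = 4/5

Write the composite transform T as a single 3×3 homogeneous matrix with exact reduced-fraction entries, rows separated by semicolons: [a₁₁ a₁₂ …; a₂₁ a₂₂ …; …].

T = [24/25 7/25 0; -7/25 24/25 0; 0 0 1]

T1 = [-1 0 0; 0 1 0; 0 0 1]
T2·T1 = [4/5 -3/5 0; -3/5 -4/5 0; 0 0 1]
T3·…·T1 = [-4/5 3/5 0; -3/5 -4/5 0; 0 0 1]
T4·…·T1 = [24/25 7/25 0; -7/25 24/25 0; 0 0 1]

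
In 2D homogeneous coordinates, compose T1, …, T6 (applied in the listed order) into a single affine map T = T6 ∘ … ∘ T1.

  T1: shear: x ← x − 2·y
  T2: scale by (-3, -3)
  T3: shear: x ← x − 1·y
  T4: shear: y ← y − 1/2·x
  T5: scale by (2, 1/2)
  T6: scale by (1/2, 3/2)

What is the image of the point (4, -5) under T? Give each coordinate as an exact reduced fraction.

T1 shear: x ← x − 2·y: (4, -5) → (14, -5)
T2 scale by (-3, -3): (14, -5) → (-42, 15)
T3 shear: x ← x − 1·y: (-42, 15) → (-57, 15)
T4 shear: y ← y − 1/2·x: (-57, 15) → (-57, 87/2)
T5 scale by (2, 1/2): (-57, 87/2) → (-114, 87/4)
T6 scale by (1/2, 3/2): (-114, 87/4) → (-57, 261/8)

T(p) = (-57, 261/8)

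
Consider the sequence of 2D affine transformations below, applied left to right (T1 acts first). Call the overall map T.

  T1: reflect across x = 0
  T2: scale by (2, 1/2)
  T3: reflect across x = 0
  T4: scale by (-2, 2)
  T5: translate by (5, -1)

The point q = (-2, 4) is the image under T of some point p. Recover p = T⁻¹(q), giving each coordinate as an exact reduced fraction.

p = (7/4, 5)

T1 = [-1 0 0; 0 1 0; 0 0 1]
T2·T1 = [-2 0 0; 0 1/2 0; 0 0 1]
T3·…·T1 = [2 0 0; 0 1/2 0; 0 0 1]
T4·…·T1 = [-4 0 0; 0 1 0; 0 0 1]
T5·…·T1 = [-4 0 5; 0 1 -1; 0 0 1]
det M = -4; M⁻¹ = [-1/4 0 5/4; 0 1 1; 0 0 1]
M⁻¹ · (-2, 4)ᵀ = (7/4, 5)ᵀ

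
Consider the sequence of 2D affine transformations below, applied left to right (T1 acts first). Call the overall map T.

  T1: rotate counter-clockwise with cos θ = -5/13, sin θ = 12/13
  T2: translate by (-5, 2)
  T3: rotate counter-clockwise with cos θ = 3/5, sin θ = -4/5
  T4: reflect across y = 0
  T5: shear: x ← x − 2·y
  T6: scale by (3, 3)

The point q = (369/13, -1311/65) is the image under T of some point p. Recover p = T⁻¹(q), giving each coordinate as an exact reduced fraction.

p = (0, 3)

T1 = [-5/13 -12/13 0; 12/13 -5/13 0; 0 0 1]
T2·T1 = [-5/13 -12/13 -5; 12/13 -5/13 2; 0 0 1]
T3·…·T1 = [33/65 -56/65 -7/5; 56/65 33/65 26/5; 0 0 1]
T4·…·T1 = [33/65 -56/65 -7/5; -56/65 -33/65 -26/5; 0 0 1]
T5·…·T1 = [29/13 2/13 9; -56/65 -33/65 -26/5; 0 0 1]
T6·…·T1 = [87/13 6/13 27; -168/65 -99/65 -78/5; 0 0 1]
det M = -9; M⁻¹ = [11/65 2/39 -49/13; -56/195 -29/39 -50/13; 0 0 1]
M⁻¹ · (369/13, -1311/65)ᵀ = (0, 3)ᵀ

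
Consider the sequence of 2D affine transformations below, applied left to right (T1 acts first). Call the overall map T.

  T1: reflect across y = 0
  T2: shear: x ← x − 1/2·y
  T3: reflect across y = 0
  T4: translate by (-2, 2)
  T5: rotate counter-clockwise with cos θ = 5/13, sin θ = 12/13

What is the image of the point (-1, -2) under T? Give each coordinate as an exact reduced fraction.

T1 reflect across y = 0: (-1, -2) → (-1, 2)
T2 shear: x ← x − 1/2·y: (-1, 2) → (-2, 2)
T3 reflect across y = 0: (-2, 2) → (-2, -2)
T4 translate by (-2, 2): (-2, -2) → (-4, 0)
T5 rotate counter-clockwise with cos θ = 5/13, sin θ = 12/13: (-4, 0) → (-20/13, -48/13)

T(p) = (-20/13, -48/13)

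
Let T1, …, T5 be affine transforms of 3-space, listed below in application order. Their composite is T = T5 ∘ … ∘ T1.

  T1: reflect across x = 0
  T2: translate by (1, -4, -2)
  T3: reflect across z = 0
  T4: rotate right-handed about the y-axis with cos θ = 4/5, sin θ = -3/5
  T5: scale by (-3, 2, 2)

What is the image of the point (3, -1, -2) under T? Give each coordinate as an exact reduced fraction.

T1 reflect across x = 0: (3, -1, -2) → (-3, -1, -2)
T2 translate by (1, -4, -2): (-3, -1, -2) → (-2, -5, -4)
T3 reflect across z = 0: (-2, -5, -4) → (-2, -5, 4)
T4 rotate right-handed about the y-axis with cos θ = 4/5, sin θ = -3/5: (-2, -5, 4) → (-4, -5, 2)
T5 scale by (-3, 2, 2): (-4, -5, 2) → (12, -10, 4)

T(p) = (12, -10, 4)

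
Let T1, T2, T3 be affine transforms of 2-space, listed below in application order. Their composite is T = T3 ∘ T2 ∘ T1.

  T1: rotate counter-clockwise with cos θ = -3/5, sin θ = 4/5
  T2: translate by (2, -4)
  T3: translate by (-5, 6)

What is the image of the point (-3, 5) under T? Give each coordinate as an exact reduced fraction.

T1 rotate counter-clockwise with cos θ = -3/5, sin θ = 4/5: (-3, 5) → (-11/5, -27/5)
T2 translate by (2, -4): (-11/5, -27/5) → (-1/5, -47/5)
T3 translate by (-5, 6): (-1/5, -47/5) → (-26/5, -17/5)

T(p) = (-26/5, -17/5)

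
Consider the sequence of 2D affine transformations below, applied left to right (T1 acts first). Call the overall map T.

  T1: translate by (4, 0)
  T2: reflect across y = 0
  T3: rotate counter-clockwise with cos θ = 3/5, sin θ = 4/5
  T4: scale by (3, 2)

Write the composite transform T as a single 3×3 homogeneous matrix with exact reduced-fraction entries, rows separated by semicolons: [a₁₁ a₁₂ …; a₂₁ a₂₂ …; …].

T = [9/5 12/5 36/5; 8/5 -6/5 32/5; 0 0 1]

T1 = [1 0 4; 0 1 0; 0 0 1]
T2·T1 = [1 0 4; 0 -1 0; 0 0 1]
T3·…·T1 = [3/5 4/5 12/5; 4/5 -3/5 16/5; 0 0 1]
T4·…·T1 = [9/5 12/5 36/5; 8/5 -6/5 32/5; 0 0 1]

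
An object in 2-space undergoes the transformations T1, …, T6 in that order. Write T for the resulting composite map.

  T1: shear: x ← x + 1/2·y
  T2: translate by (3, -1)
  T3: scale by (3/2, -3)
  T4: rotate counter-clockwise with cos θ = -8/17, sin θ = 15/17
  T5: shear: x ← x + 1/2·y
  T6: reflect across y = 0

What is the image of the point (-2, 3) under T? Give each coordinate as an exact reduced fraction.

T(p) = (897/136, -417/68)

T1 shear: x ← x + 1/2·y: (-2, 3) → (-1/2, 3)
T2 translate by (3, -1): (-1/2, 3) → (5/2, 2)
T3 scale by (3/2, -3): (5/2, 2) → (15/4, -6)
T4 rotate counter-clockwise with cos θ = -8/17, sin θ = 15/17: (15/4, -6) → (60/17, 417/68)
T5 shear: x ← x + 1/2·y: (60/17, 417/68) → (897/136, 417/68)
T6 reflect across y = 0: (897/136, 417/68) → (897/136, -417/68)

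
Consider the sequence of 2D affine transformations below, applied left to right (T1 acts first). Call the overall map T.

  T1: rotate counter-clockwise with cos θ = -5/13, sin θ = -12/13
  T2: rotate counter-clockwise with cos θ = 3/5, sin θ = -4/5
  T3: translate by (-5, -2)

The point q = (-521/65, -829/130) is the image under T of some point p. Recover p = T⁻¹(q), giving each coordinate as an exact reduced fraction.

T1 = [-5/13 12/13 0; -12/13 -5/13 0; 0 0 1]
T2·T1 = [-63/65 16/65 0; -16/65 -63/65 0; 0 0 1]
T3·…·T1 = [-63/65 16/65 -5; -16/65 -63/65 -2; 0 0 1]
det M = 1; M⁻¹ = [-63/65 -16/65 -347/65; 16/65 -63/65 -46/65; 0 0 1]
M⁻¹ · (-521/65, -829/130)ᵀ = (4, 7/2)ᵀ

p = (4, 7/2)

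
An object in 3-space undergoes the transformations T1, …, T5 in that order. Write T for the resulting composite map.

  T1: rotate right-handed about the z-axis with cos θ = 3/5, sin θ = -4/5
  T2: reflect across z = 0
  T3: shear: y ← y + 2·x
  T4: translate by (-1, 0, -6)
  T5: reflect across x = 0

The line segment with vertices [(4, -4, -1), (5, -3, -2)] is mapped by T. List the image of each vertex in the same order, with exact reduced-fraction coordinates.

image vertices: (9/5, -36/5, -5), (2/5, -23/5, -4)

T1 rotate right-handed about the z-axis with cos θ = 3/5, sin θ = -4/5: (4, -4, -1) → (-4/5, -28/5, -1); (5, -3, -2) → (3/5, -29/5, -2)
T2 reflect across z = 0: (-4/5, -28/5, -1) → (-4/5, -28/5, 1); (3/5, -29/5, -2) → (3/5, -29/5, 2)
T3 shear: y ← y + 2·x: (-4/5, -28/5, 1) → (-4/5, -36/5, 1); (3/5, -29/5, 2) → (3/5, -23/5, 2)
T4 translate by (-1, 0, -6): (-4/5, -36/5, 1) → (-9/5, -36/5, -5); (3/5, -23/5, 2) → (-2/5, -23/5, -4)
T5 reflect across x = 0: (-9/5, -36/5, -5) → (9/5, -36/5, -5); (-2/5, -23/5, -4) → (2/5, -23/5, -4)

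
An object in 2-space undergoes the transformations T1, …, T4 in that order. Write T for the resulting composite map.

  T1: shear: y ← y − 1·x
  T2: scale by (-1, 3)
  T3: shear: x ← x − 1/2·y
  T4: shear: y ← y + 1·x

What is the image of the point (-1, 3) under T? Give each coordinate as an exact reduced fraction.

T(p) = (-5, 7)

T1 shear: y ← y − 1·x: (-1, 3) → (-1, 4)
T2 scale by (-1, 3): (-1, 4) → (1, 12)
T3 shear: x ← x − 1/2·y: (1, 12) → (-5, 12)
T4 shear: y ← y + 1·x: (-5, 12) → (-5, 7)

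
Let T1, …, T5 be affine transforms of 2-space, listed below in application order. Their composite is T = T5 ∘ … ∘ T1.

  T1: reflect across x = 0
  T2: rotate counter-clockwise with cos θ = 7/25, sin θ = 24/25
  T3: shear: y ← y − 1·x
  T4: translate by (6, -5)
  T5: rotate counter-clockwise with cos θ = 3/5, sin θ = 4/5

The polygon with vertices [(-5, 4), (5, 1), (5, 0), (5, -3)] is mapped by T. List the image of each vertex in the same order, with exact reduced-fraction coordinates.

image vertices: (-69/125, 608/125), (989/125, -173/125), (237/25, -34/25), (1773/125, -161/125)

T1 reflect across x = 0: (-5, 4) → (5, 4); (5, 1) → (-5, 1); (5, 0) → (-5, 0); (5, -3) → (-5, -3)
T2 rotate counter-clockwise with cos θ = 7/25, sin θ = 24/25: (5, 4) → (-61/25, 148/25); (-5, 1) → (-59/25, -113/25); (-5, 0) → (-7/5, -24/5); (-5, -3) → (37/25, -141/25)
T3 shear: y ← y − 1·x: (-61/25, 148/25) → (-61/25, 209/25); (-59/25, -113/25) → (-59/25, -54/25); (-7/5, -24/5) → (-7/5, -17/5); (37/25, -141/25) → (37/25, -178/25)
T4 translate by (6, -5): (-61/25, 209/25) → (89/25, 84/25); (-59/25, -54/25) → (91/25, -179/25); (-7/5, -17/5) → (23/5, -42/5); (37/25, -178/25) → (187/25, -303/25)
T5 rotate counter-clockwise with cos θ = 3/5, sin θ = 4/5: (89/25, 84/25) → (-69/125, 608/125); (91/25, -179/25) → (989/125, -173/125); (23/5, -42/5) → (237/25, -34/25); (187/25, -303/25) → (1773/125, -161/125)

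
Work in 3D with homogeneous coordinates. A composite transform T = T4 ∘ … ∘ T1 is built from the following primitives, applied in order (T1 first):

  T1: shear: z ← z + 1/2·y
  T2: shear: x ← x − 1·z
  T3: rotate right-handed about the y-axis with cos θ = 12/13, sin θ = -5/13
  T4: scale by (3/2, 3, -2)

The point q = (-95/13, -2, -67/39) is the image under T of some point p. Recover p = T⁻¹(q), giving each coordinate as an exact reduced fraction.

T1 = [1 0 0 0; 0 1 0 0; 0 1/2 1 0; 0 0 0 1]
T2·T1 = [1 -1/2 -1 0; 0 1 0 0; 0 1/2 1 0; 0 0 0 1]
T3·…·T1 = [12/13 -17/26 -17/13 0; 0 1 0 0; 5/13 7/26 7/13 0; 0 0 0 1]
T4·…·T1 = [18/13 -51/52 -51/26 0; 0 3 0 0; -10/13 -7/13 -14/13 0; 0 0 0 1]
det M = -9; M⁻¹ = [14/39 0 -17/26 0; 0 1/3 0 0; -10/39 -1/6 -6/13 0; 0 0 0 1]
M⁻¹ · (-95/13, -2, -67/39)ᵀ = (-3/2, -2/3, 3)ᵀ

p = (-3/2, -2/3, 3)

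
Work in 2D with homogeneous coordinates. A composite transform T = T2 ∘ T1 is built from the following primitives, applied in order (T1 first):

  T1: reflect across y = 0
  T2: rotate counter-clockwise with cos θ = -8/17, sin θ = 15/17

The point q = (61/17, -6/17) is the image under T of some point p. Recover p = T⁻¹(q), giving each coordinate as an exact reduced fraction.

T1 = [1 0 0; 0 -1 0; 0 0 1]
T2·T1 = [-8/17 15/17 0; 15/17 8/17 0; 0 0 1]
det M = -1; M⁻¹ = [-8/17 15/17 0; 15/17 8/17 0; 0 0 1]
M⁻¹ · (61/17, -6/17)ᵀ = (-2, 3)ᵀ

p = (-2, 3)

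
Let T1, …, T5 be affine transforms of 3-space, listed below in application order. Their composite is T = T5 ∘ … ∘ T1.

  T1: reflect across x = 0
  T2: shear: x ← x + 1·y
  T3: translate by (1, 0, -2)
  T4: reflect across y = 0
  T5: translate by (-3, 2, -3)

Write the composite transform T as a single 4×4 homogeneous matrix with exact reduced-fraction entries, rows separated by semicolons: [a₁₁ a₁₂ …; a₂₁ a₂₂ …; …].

T1 = [-1 0 0 0; 0 1 0 0; 0 0 1 0; 0 0 0 1]
T2·T1 = [-1 1 0 0; 0 1 0 0; 0 0 1 0; 0 0 0 1]
T3·…·T1 = [-1 1 0 1; 0 1 0 0; 0 0 1 -2; 0 0 0 1]
T4·…·T1 = [-1 1 0 1; 0 -1 0 0; 0 0 1 -2; 0 0 0 1]
T5·…·T1 = [-1 1 0 -2; 0 -1 0 2; 0 0 1 -5; 0 0 0 1]

T = [-1 1 0 -2; 0 -1 0 2; 0 0 1 -5; 0 0 0 1]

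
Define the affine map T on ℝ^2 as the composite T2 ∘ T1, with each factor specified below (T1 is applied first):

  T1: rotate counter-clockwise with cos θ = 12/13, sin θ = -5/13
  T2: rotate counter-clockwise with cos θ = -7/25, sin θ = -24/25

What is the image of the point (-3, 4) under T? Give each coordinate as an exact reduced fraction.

T(p) = (1624/325, -57/325)

T1 rotate counter-clockwise with cos θ = 12/13, sin θ = -5/13: (-3, 4) → (-16/13, 63/13)
T2 rotate counter-clockwise with cos θ = -7/25, sin θ = -24/25: (-16/13, 63/13) → (1624/325, -57/325)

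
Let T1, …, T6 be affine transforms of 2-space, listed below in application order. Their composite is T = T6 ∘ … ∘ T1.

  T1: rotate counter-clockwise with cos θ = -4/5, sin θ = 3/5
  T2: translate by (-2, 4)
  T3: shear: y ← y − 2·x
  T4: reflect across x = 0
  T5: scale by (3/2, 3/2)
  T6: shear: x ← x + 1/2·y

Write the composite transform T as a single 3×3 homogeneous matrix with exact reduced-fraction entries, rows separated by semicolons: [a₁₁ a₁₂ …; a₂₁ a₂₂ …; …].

T1 = [-4/5 -3/5 0; 3/5 -4/5 0; 0 0 1]
T2·T1 = [-4/5 -3/5 -2; 3/5 -4/5 4; 0 0 1]
T3·…·T1 = [-4/5 -3/5 -2; 11/5 2/5 8; 0 0 1]
T4·…·T1 = [4/5 3/5 2; 11/5 2/5 8; 0 0 1]
T5·…·T1 = [6/5 9/10 3; 33/10 3/5 12; 0 0 1]
T6·…·T1 = [57/20 6/5 9; 33/10 3/5 12; 0 0 1]

T = [57/20 6/5 9; 33/10 3/5 12; 0 0 1]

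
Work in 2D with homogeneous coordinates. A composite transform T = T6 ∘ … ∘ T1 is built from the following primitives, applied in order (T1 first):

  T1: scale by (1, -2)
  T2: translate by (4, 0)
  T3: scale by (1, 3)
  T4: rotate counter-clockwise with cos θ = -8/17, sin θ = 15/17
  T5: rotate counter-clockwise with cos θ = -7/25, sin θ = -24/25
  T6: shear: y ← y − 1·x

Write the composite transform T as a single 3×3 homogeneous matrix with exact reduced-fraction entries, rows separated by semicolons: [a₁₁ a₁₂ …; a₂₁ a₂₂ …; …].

T1 = [1 0 0; 0 -2 0; 0 0 1]
T2·T1 = [1 0 4; 0 -2 0; 0 0 1]
T3·…·T1 = [1 0 4; 0 -6 0; 0 0 1]
T4·…·T1 = [-8/17 90/17 -32/17; 15/17 48/17 60/17; 0 0 1]
T5·…·T1 = [416/425 522/425 1664/425; 87/425 -2496/425 348/425; 0 0 1]
T6·…·T1 = [416/425 522/425 1664/425; -329/425 -3018/425 -1316/425; 0 0 1]

T = [416/425 522/425 1664/425; -329/425 -3018/425 -1316/425; 0 0 1]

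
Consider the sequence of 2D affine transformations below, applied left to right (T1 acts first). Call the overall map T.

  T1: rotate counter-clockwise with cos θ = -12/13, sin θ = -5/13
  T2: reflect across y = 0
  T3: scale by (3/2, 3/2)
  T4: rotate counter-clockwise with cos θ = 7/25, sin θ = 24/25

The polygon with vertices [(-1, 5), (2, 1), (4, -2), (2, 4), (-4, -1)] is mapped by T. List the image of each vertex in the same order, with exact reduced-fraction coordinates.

T1 rotate counter-clockwise with cos θ = -12/13, sin θ = -5/13: (-1, 5) → (37/13, -55/13); (2, 1) → (-19/13, -22/13); (4, -2) → (-58/13, 4/13); (2, 4) → (-4/13, -58/13); (-4, -1) → (43/13, 32/13)
T2 reflect across y = 0: (37/13, -55/13) → (37/13, 55/13); (-19/13, -22/13) → (-19/13, 22/13); (-58/13, 4/13) → (-58/13, -4/13); (-4/13, -58/13) → (-4/13, 58/13); (43/13, 32/13) → (43/13, -32/13)
T3 scale by (3/2, 3/2): (37/13, 55/13) → (111/26, 165/26); (-19/13, 22/13) → (-57/26, 33/13); (-58/13, -4/13) → (-87/13, -6/13); (-4/13, 58/13) → (-6/13, 87/13); (43/13, -32/13) → (129/26, -48/13)
T4 rotate counter-clockwise with cos θ = 7/25, sin θ = 24/25: (111/26, 165/26) → (-3183/650, 3819/650); (-57/26, 33/13) → (-1983/650, -453/325); (-87/13, -6/13) → (-93/65, -426/65); (-6/13, 87/13) → (-426/65, 93/65); (129/26, -48/13) → (3207/650, 1212/325)

image vertices: (-3183/650, 3819/650), (-1983/650, -453/325), (-93/65, -426/65), (-426/65, 93/65), (3207/650, 1212/325)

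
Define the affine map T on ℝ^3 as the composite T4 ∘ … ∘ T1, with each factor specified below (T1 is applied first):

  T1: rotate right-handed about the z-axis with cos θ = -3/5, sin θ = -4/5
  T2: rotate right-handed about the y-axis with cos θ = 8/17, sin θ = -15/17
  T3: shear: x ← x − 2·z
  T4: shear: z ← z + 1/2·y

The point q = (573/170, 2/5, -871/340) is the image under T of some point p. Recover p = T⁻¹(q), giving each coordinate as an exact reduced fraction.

p = (7/4, -3, 3/5)

T1 = [-3/5 4/5 0 0; -4/5 -3/5 0 0; 0 0 1 0; 0 0 0 1]
T2·T1 = [-24/85 32/85 -15/17 0; -4/5 -3/5 0 0; -9/17 12/17 8/17 0; 0 0 0 1]
T3·…·T1 = [66/85 -88/85 -31/17 0; -4/5 -3/5 0 0; -9/17 12/17 8/17 0; 0 0 0 1]
T4·…·T1 = [66/85 -88/85 -31/17 0; -4/5 -3/5 0 0; -79/85 69/170 8/17 0; 0 0 0 1]
det M = 1; M⁻¹ = [-24/85 -43/170 -93/85 0; 32/85 -113/85 124/85 0; -15/17 11/17 -22/17 0; 0 0 0 1]
M⁻¹ · (573/170, 2/5, -871/340)ᵀ = (7/4, -3, 3/5)ᵀ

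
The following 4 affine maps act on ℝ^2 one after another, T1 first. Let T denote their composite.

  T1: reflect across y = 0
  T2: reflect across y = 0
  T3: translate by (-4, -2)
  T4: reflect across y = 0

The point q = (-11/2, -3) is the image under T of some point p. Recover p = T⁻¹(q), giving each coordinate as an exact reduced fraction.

T1 = [1 0 0; 0 -1 0; 0 0 1]
T2·T1 = [1 0 0; 0 1 0; 0 0 1]
T3·…·T1 = [1 0 -4; 0 1 -2; 0 0 1]
T4·…·T1 = [1 0 -4; 0 -1 2; 0 0 1]
det M = -1; M⁻¹ = [1 0 4; 0 -1 2; 0 0 1]
M⁻¹ · (-11/2, -3)ᵀ = (-3/2, 5)ᵀ

p = (-3/2, 5)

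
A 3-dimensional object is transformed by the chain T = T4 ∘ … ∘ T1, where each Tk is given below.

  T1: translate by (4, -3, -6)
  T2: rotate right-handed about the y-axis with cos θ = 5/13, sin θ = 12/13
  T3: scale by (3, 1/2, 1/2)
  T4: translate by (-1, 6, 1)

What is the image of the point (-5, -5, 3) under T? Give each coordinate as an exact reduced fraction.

T1 translate by (4, -3, -6): (-5, -5, 3) → (-1, -8, -3)
T2 rotate right-handed about the y-axis with cos θ = 5/13, sin θ = 12/13: (-1, -8, -3) → (-41/13, -8, -3/13)
T3 scale by (3, 1/2, 1/2): (-41/13, -8, -3/13) → (-123/13, -4, -3/26)
T4 translate by (-1, 6, 1): (-123/13, -4, -3/26) → (-136/13, 2, 23/26)

T(p) = (-136/13, 2, 23/26)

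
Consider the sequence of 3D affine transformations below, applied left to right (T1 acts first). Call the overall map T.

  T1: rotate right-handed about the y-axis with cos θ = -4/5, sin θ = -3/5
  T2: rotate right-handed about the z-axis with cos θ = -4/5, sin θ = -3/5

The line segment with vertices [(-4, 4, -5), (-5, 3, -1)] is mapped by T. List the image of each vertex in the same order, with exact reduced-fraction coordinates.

T1 rotate right-handed about the y-axis with cos θ = -4/5, sin θ = -3/5: (-4, 4, -5) → (31/5, 4, 8/5); (-5, 3, -1) → (23/5, 3, -11/5)
T2 rotate right-handed about the z-axis with cos θ = -4/5, sin θ = -3/5: (31/5, 4, 8/5) → (-64/25, -173/25, 8/5); (23/5, 3, -11/5) → (-47/25, -129/25, -11/5)

image vertices: (-64/25, -173/25, 8/5), (-47/25, -129/25, -11/5)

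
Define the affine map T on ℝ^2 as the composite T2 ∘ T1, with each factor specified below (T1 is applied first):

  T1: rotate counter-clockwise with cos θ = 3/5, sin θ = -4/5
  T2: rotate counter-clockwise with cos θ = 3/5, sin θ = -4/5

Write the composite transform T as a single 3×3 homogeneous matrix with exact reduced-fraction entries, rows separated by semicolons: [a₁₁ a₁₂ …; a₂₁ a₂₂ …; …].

T = [-7/25 24/25 0; -24/25 -7/25 0; 0 0 1]

T1 = [3/5 4/5 0; -4/5 3/5 0; 0 0 1]
T2·T1 = [-7/25 24/25 0; -24/25 -7/25 0; 0 0 1]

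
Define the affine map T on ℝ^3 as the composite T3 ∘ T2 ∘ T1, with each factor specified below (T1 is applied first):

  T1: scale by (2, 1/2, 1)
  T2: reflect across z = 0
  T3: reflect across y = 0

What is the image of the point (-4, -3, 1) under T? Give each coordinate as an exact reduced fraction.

T(p) = (-8, 3/2, -1)

T1 scale by (2, 1/2, 1): (-4, -3, 1) → (-8, -3/2, 1)
T2 reflect across z = 0: (-8, -3/2, 1) → (-8, -3/2, -1)
T3 reflect across y = 0: (-8, -3/2, -1) → (-8, 3/2, -1)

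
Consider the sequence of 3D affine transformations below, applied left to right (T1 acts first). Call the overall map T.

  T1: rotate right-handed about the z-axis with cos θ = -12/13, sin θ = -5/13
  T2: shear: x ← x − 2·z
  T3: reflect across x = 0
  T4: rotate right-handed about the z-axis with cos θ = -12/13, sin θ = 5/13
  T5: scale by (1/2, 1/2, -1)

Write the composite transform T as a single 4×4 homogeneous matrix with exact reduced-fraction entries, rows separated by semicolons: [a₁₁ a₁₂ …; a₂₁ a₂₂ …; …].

T1 = [-12/13 5/13 0 0; -5/13 -12/13 0 0; 0 0 1 0; 0 0 0 1]
T2·T1 = [-12/13 5/13 -2 0; -5/13 -12/13 0 0; 0 0 1 0; 0 0 0 1]
T3·…·T1 = [12/13 -5/13 2 0; -5/13 -12/13 0 0; 0 0 1 0; 0 0 0 1]
T4·…·T1 = [-119/169 120/169 -24/13 0; 120/169 119/169 10/13 0; 0 0 1 0; 0 0 0 1]
T5·…·T1 = [-119/338 60/169 -12/13 0; 60/169 119/338 5/13 0; 0 0 -1 0; 0 0 0 1]

T = [-119/338 60/169 -12/13 0; 60/169 119/338 5/13 0; 0 0 -1 0; 0 0 0 1]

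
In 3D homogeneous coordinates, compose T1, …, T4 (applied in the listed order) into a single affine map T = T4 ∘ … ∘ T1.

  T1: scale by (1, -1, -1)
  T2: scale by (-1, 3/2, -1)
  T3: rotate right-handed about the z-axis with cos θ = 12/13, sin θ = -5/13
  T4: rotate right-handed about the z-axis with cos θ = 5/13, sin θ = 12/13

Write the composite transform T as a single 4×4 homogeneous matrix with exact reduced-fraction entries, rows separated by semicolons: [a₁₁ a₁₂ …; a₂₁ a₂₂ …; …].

T = [-120/169 357/338 0 0; -119/169 -180/169 0 0; 0 0 1 0; 0 0 0 1]

T1 = [1 0 0 0; 0 -1 0 0; 0 0 -1 0; 0 0 0 1]
T2·T1 = [-1 0 0 0; 0 -3/2 0 0; 0 0 1 0; 0 0 0 1]
T3·…·T1 = [-12/13 -15/26 0 0; 5/13 -18/13 0 0; 0 0 1 0; 0 0 0 1]
T4·…·T1 = [-120/169 357/338 0 0; -119/169 -180/169 0 0; 0 0 1 0; 0 0 0 1]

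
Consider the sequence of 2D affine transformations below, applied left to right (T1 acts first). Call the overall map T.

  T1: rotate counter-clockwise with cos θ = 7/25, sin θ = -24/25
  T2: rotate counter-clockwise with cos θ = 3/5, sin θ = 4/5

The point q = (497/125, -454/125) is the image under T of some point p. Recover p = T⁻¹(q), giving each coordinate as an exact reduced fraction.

p = (5, -2)

T1 = [7/25 24/25 0; -24/25 7/25 0; 0 0 1]
T2·T1 = [117/125 44/125 0; -44/125 117/125 0; 0 0 1]
det M = 1; M⁻¹ = [117/125 -44/125 0; 44/125 117/125 0; 0 0 1]
M⁻¹ · (497/125, -454/125)ᵀ = (5, -2)ᵀ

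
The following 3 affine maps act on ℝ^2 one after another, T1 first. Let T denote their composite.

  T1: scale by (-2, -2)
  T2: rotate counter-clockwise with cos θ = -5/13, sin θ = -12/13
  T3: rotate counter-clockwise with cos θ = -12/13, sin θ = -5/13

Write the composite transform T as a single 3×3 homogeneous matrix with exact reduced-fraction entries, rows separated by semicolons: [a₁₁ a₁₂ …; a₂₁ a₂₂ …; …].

T = [0 2 0; -2 0 0; 0 0 1]

T1 = [-2 0 0; 0 -2 0; 0 0 1]
T2·T1 = [10/13 -24/13 0; 24/13 10/13 0; 0 0 1]
T3·…·T1 = [0 2 0; -2 0 0; 0 0 1]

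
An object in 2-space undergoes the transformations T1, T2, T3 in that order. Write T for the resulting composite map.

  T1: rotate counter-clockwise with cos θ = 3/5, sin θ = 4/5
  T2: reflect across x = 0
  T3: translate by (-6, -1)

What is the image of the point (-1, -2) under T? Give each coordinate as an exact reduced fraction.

T(p) = (-7, -3)

T1 rotate counter-clockwise with cos θ = 3/5, sin θ = 4/5: (-1, -2) → (1, -2)
T2 reflect across x = 0: (1, -2) → (-1, -2)
T3 translate by (-6, -1): (-1, -2) → (-7, -3)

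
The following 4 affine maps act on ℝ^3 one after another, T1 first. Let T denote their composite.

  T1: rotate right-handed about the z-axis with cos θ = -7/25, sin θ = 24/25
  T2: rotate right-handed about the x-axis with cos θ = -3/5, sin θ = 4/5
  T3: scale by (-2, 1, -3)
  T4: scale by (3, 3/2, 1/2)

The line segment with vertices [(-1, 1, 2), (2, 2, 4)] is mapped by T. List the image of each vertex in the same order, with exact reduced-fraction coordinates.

T1 rotate right-handed about the z-axis with cos θ = -7/25, sin θ = 24/25: (-1, 1, 2) → (-17/25, -31/25, 2); (2, 2, 4) → (-62/25, 34/25, 4)
T2 rotate right-handed about the x-axis with cos θ = -3/5, sin θ = 4/5: (-17/25, -31/25, 2) → (-17/25, -107/125, -274/125); (-62/25, 34/25, 4) → (-62/25, -502/125, -164/125)
T3 scale by (-2, 1, -3): (-17/25, -107/125, -274/125) → (34/25, -107/125, 822/125); (-62/25, -502/125, -164/125) → (124/25, -502/125, 492/125)
T4 scale by (3, 3/2, 1/2): (34/25, -107/125, 822/125) → (102/25, -321/250, 411/125); (124/25, -502/125, 492/125) → (372/25, -753/125, 246/125)

image vertices: (102/25, -321/250, 411/125), (372/25, -753/125, 246/125)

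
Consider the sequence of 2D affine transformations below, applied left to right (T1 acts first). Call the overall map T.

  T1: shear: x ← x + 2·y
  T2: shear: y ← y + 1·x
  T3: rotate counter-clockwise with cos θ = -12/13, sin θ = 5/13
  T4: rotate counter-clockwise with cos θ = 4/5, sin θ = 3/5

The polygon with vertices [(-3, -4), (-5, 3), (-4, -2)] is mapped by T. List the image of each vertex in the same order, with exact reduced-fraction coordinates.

T1 shear: x ← x + 2·y: (-3, -4) → (-11, -4); (-5, 3) → (1, 3); (-4, -2) → (-8, -2)
T2 shear: y ← y + 1·x: (-11, -4) → (-11, -15); (1, 3) → (1, 4); (-8, -2) → (-8, -10)
T3 rotate counter-clockwise with cos θ = -12/13, sin θ = 5/13: (-11, -15) → (207/13, 125/13); (1, 4) → (-32/13, -43/13); (-8, -10) → (146/13, 80/13)
T4 rotate counter-clockwise with cos θ = 4/5, sin θ = 3/5: (207/13, 125/13) → (453/65, 1121/65); (-32/13, -43/13) → (1/65, -268/65); (146/13, 80/13) → (344/65, 758/65)

image vertices: (453/65, 1121/65), (1/65, -268/65), (344/65, 758/65)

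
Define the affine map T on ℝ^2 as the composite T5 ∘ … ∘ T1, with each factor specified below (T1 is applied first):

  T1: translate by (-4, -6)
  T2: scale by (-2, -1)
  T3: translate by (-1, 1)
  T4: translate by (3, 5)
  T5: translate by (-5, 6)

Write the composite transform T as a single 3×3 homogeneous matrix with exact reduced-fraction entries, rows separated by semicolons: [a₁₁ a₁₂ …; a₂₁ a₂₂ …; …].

T = [-2 0 5; 0 -1 18; 0 0 1]

T1 = [1 0 -4; 0 1 -6; 0 0 1]
T2·T1 = [-2 0 8; 0 -1 6; 0 0 1]
T3·…·T1 = [-2 0 7; 0 -1 7; 0 0 1]
T4·…·T1 = [-2 0 10; 0 -1 12; 0 0 1]
T5·…·T1 = [-2 0 5; 0 -1 18; 0 0 1]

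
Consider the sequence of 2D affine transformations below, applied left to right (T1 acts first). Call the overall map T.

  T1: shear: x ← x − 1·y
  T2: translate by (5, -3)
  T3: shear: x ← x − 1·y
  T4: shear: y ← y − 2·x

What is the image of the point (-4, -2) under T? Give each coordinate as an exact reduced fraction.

T(p) = (8, -21)

T1 shear: x ← x − 1·y: (-4, -2) → (-2, -2)
T2 translate by (5, -3): (-2, -2) → (3, -5)
T3 shear: x ← x − 1·y: (3, -5) → (8, -5)
T4 shear: y ← y − 2·x: (8, -5) → (8, -21)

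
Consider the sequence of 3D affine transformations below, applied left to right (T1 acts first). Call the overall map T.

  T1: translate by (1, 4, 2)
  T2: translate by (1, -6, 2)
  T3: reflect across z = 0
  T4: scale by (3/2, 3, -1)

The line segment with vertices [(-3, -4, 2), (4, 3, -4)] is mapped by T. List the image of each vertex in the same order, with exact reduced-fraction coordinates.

T1 translate by (1, 4, 2): (-3, -4, 2) → (-2, 0, 4); (4, 3, -4) → (5, 7, -2)
T2 translate by (1, -6, 2): (-2, 0, 4) → (-1, -6, 6); (5, 7, -2) → (6, 1, 0)
T3 reflect across z = 0: (-1, -6, 6) → (-1, -6, -6); (6, 1, 0) → (6, 1, 0)
T4 scale by (3/2, 3, -1): (-1, -6, -6) → (-3/2, -18, 6); (6, 1, 0) → (9, 3, 0)

image vertices: (-3/2, -18, 6), (9, 3, 0)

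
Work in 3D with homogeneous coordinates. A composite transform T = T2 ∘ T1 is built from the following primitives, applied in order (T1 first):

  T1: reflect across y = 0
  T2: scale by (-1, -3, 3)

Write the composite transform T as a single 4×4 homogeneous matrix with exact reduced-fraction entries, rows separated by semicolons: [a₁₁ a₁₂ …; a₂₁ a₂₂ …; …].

T1 = [1 0 0 0; 0 -1 0 0; 0 0 1 0; 0 0 0 1]
T2·T1 = [-1 0 0 0; 0 3 0 0; 0 0 3 0; 0 0 0 1]

T = [-1 0 0 0; 0 3 0 0; 0 0 3 0; 0 0 0 1]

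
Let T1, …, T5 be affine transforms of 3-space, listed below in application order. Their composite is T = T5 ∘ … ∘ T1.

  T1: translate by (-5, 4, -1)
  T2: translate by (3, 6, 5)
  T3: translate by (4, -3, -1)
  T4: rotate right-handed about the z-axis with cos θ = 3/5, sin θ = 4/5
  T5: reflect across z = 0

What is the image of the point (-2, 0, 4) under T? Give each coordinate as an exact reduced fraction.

T1 translate by (-5, 4, -1): (-2, 0, 4) → (-7, 4, 3)
T2 translate by (3, 6, 5): (-7, 4, 3) → (-4, 10, 8)
T3 translate by (4, -3, -1): (-4, 10, 8) → (0, 7, 7)
T4 rotate right-handed about the z-axis with cos θ = 3/5, sin θ = 4/5: (0, 7, 7) → (-28/5, 21/5, 7)
T5 reflect across z = 0: (-28/5, 21/5, 7) → (-28/5, 21/5, -7)

T(p) = (-28/5, 21/5, -7)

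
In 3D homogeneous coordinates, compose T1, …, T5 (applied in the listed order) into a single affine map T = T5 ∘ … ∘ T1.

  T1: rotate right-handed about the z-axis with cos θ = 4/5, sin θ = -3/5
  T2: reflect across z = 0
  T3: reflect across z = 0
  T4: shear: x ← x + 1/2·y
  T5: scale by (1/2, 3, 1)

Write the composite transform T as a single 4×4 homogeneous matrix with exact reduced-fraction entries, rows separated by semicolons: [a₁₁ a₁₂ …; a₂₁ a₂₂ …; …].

T1 = [4/5 3/5 0 0; -3/5 4/5 0 0; 0 0 1 0; 0 0 0 1]
T2·T1 = [4/5 3/5 0 0; -3/5 4/5 0 0; 0 0 -1 0; 0 0 0 1]
T3·…·T1 = [4/5 3/5 0 0; -3/5 4/5 0 0; 0 0 1 0; 0 0 0 1]
T4·…·T1 = [1/2 1 0 0; -3/5 4/5 0 0; 0 0 1 0; 0 0 0 1]
T5·…·T1 = [1/4 1/2 0 0; -9/5 12/5 0 0; 0 0 1 0; 0 0 0 1]

T = [1/4 1/2 0 0; -9/5 12/5 0 0; 0 0 1 0; 0 0 0 1]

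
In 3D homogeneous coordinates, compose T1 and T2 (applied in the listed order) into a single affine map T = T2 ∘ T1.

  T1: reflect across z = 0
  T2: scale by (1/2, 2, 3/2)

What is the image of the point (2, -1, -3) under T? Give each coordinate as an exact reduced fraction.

T1 reflect across z = 0: (2, -1, -3) → (2, -1, 3)
T2 scale by (1/2, 2, 3/2): (2, -1, 3) → (1, -2, 9/2)

T(p) = (1, -2, 9/2)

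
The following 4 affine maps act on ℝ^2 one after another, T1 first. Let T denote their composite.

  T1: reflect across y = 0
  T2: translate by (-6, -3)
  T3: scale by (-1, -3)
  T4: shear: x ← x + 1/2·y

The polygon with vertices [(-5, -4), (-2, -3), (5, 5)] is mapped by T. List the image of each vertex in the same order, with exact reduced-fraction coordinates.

image vertices: (19/2, -3), (8, 0), (13, 24)

T1 reflect across y = 0: (-5, -4) → (-5, 4); (-2, -3) → (-2, 3); (5, 5) → (5, -5)
T2 translate by (-6, -3): (-5, 4) → (-11, 1); (-2, 3) → (-8, 0); (5, -5) → (-1, -8)
T3 scale by (-1, -3): (-11, 1) → (11, -3); (-8, 0) → (8, 0); (-1, -8) → (1, 24)
T4 shear: x ← x + 1/2·y: (11, -3) → (19/2, -3); (8, 0) → (8, 0); (1, 24) → (13, 24)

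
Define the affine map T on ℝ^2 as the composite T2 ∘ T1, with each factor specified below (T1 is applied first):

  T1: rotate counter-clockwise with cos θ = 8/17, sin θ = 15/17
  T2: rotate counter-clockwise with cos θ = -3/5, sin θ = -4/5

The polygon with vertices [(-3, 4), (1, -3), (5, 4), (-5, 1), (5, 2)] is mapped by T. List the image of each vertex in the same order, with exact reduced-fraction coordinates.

image vertices: (40/17, 75/17), (-39/17, -37/17), (488/85, -241/85), (-103/85, 421/85), (334/85, -313/85)

T1 rotate counter-clockwise with cos θ = 8/17, sin θ = 15/17: (-3, 4) → (-84/17, -13/17); (1, -3) → (53/17, -9/17); (5, 4) → (-20/17, 107/17); (-5, 1) → (-55/17, -67/17); (5, 2) → (10/17, 91/17)
T2 rotate counter-clockwise with cos θ = -3/5, sin θ = -4/5: (-84/17, -13/17) → (40/17, 75/17); (53/17, -9/17) → (-39/17, -37/17); (-20/17, 107/17) → (488/85, -241/85); (-55/17, -67/17) → (-103/85, 421/85); (10/17, 91/17) → (334/85, -313/85)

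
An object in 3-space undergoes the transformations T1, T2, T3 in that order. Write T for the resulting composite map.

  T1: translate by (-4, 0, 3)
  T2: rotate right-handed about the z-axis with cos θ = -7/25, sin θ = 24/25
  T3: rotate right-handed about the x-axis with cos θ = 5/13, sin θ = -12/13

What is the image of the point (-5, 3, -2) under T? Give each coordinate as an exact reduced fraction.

T(p) = (-9/25, -177/65, 2969/325)

T1 translate by (-4, 0, 3): (-5, 3, -2) → (-9, 3, 1)
T2 rotate right-handed about the z-axis with cos θ = -7/25, sin θ = 24/25: (-9, 3, 1) → (-9/25, -237/25, 1)
T3 rotate right-handed about the x-axis with cos θ = 5/13, sin θ = -12/13: (-9/25, -237/25, 1) → (-9/25, -177/65, 2969/325)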